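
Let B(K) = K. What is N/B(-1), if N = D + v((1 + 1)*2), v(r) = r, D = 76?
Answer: -80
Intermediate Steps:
N = 80 (N = 76 + (1 + 1)*2 = 76 + 2*2 = 76 + 4 = 80)
N/B(-1) = 80/(-1) = -1*80 = -80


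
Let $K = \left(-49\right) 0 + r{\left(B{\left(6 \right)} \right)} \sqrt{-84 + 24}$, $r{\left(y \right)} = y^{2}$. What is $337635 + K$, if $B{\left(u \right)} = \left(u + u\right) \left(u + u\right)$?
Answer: $337635 + 41472 i \sqrt{15} \approx 3.3764 \cdot 10^{5} + 1.6062 \cdot 10^{5} i$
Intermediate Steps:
$B{\left(u \right)} = 4 u^{2}$ ($B{\left(u \right)} = 2 u 2 u = 4 u^{2}$)
$K = 41472 i \sqrt{15}$ ($K = \left(-49\right) 0 + \left(4 \cdot 6^{2}\right)^{2} \sqrt{-84 + 24} = 0 + \left(4 \cdot 36\right)^{2} \sqrt{-60} = 0 + 144^{2} \cdot 2 i \sqrt{15} = 0 + 20736 \cdot 2 i \sqrt{15} = 0 + 41472 i \sqrt{15} = 41472 i \sqrt{15} \approx 1.6062 \cdot 10^{5} i$)
$337635 + K = 337635 + 41472 i \sqrt{15}$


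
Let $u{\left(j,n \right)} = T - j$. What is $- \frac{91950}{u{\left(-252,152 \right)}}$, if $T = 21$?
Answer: $- \frac{30650}{91} \approx -336.81$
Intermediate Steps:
$u{\left(j,n \right)} = 21 - j$
$- \frac{91950}{u{\left(-252,152 \right)}} = - \frac{91950}{21 - -252} = - \frac{91950}{21 + 252} = - \frac{91950}{273} = \left(-91950\right) \frac{1}{273} = - \frac{30650}{91}$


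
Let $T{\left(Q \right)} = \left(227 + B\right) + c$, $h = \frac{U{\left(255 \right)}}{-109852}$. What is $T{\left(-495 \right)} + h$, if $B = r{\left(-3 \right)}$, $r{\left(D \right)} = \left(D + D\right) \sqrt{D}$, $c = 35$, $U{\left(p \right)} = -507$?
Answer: $\frac{28781731}{109852} - 6 i \sqrt{3} \approx 262.0 - 10.392 i$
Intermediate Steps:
$r{\left(D \right)} = 2 D^{\frac{3}{2}}$ ($r{\left(D \right)} = 2 D \sqrt{D} = 2 D^{\frac{3}{2}}$)
$h = \frac{507}{109852}$ ($h = - \frac{507}{-109852} = \left(-507\right) \left(- \frac{1}{109852}\right) = \frac{507}{109852} \approx 0.0046153$)
$B = - 6 i \sqrt{3}$ ($B = 2 \left(-3\right)^{\frac{3}{2}} = 2 \left(- 3 i \sqrt{3}\right) = - 6 i \sqrt{3} \approx - 10.392 i$)
$T{\left(Q \right)} = 262 - 6 i \sqrt{3}$ ($T{\left(Q \right)} = \left(227 - 6 i \sqrt{3}\right) + 35 = 262 - 6 i \sqrt{3}$)
$T{\left(-495 \right)} + h = \left(262 - 6 i \sqrt{3}\right) + \frac{507}{109852} = \frac{28781731}{109852} - 6 i \sqrt{3}$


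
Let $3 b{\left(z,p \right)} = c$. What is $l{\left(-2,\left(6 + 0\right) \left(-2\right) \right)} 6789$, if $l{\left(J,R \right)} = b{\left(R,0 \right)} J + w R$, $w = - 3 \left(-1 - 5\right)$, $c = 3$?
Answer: $-1480002$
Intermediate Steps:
$b{\left(z,p \right)} = 1$ ($b{\left(z,p \right)} = \frac{1}{3} \cdot 3 = 1$)
$w = 18$ ($w = \left(-3\right) \left(-6\right) = 18$)
$l{\left(J,R \right)} = J + 18 R$ ($l{\left(J,R \right)} = 1 J + 18 R = J + 18 R$)
$l{\left(-2,\left(6 + 0\right) \left(-2\right) \right)} 6789 = \left(-2 + 18 \left(6 + 0\right) \left(-2\right)\right) 6789 = \left(-2 + 18 \cdot 6 \left(-2\right)\right) 6789 = \left(-2 + 18 \left(-12\right)\right) 6789 = \left(-2 - 216\right) 6789 = \left(-218\right) 6789 = -1480002$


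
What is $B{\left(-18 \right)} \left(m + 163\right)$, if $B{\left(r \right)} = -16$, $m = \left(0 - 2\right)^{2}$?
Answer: $-2672$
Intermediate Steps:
$m = 4$ ($m = \left(-2\right)^{2} = 4$)
$B{\left(-18 \right)} \left(m + 163\right) = - 16 \left(4 + 163\right) = \left(-16\right) 167 = -2672$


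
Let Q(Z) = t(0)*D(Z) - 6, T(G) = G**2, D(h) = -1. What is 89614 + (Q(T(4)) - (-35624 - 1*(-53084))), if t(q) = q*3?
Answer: 72148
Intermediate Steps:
t(q) = 3*q
Q(Z) = -6 (Q(Z) = (3*0)*(-1) - 6 = 0*(-1) - 6 = 0 - 6 = -6)
89614 + (Q(T(4)) - (-35624 - 1*(-53084))) = 89614 + (-6 - (-35624 - 1*(-53084))) = 89614 + (-6 - (-35624 + 53084)) = 89614 + (-6 - 1*17460) = 89614 + (-6 - 17460) = 89614 - 17466 = 72148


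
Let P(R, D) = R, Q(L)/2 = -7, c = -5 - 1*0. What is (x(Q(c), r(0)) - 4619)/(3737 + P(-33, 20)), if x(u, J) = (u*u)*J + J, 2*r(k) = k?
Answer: -4619/3704 ≈ -1.2470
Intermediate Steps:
r(k) = k/2
c = -5 (c = -5 + 0 = -5)
Q(L) = -14 (Q(L) = 2*(-7) = -14)
x(u, J) = J + J*u² (x(u, J) = u²*J + J = J*u² + J = J + J*u²)
(x(Q(c), r(0)) - 4619)/(3737 + P(-33, 20)) = (((½)*0)*(1 + (-14)²) - 4619)/(3737 - 33) = (0*(1 + 196) - 4619)/3704 = (0*197 - 4619)*(1/3704) = (0 - 4619)*(1/3704) = -4619*1/3704 = -4619/3704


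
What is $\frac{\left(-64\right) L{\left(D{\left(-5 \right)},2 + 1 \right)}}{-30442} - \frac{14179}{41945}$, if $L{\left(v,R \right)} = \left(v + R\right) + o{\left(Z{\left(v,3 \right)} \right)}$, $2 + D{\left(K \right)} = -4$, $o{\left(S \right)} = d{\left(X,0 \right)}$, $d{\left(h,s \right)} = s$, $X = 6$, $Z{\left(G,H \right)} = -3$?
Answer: $- \frac{219845279}{638444845} \approx -0.34435$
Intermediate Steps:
$o{\left(S \right)} = 0$
$D{\left(K \right)} = -6$ ($D{\left(K \right)} = -2 - 4 = -6$)
$L{\left(v,R \right)} = R + v$ ($L{\left(v,R \right)} = \left(v + R\right) + 0 = \left(R + v\right) + 0 = R + v$)
$\frac{\left(-64\right) L{\left(D{\left(-5 \right)},2 + 1 \right)}}{-30442} - \frac{14179}{41945} = \frac{\left(-64\right) \left(\left(2 + 1\right) - 6\right)}{-30442} - \frac{14179}{41945} = - 64 \left(3 - 6\right) \left(- \frac{1}{30442}\right) - \frac{14179}{41945} = \left(-64\right) \left(-3\right) \left(- \frac{1}{30442}\right) - \frac{14179}{41945} = 192 \left(- \frac{1}{30442}\right) - \frac{14179}{41945} = - \frac{96}{15221} - \frac{14179}{41945} = - \frac{219845279}{638444845}$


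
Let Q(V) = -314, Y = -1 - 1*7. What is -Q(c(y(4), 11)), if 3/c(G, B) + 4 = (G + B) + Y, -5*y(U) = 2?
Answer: 314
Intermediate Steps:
y(U) = -2/5 (y(U) = -1/5*2 = -2/5)
Y = -8 (Y = -1 - 7 = -8)
c(G, B) = 3/(-12 + B + G) (c(G, B) = 3/(-4 + ((G + B) - 8)) = 3/(-4 + ((B + G) - 8)) = 3/(-4 + (-8 + B + G)) = 3/(-12 + B + G))
-Q(c(y(4), 11)) = -1*(-314) = 314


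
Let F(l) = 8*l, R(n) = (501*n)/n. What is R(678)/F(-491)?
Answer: -501/3928 ≈ -0.12755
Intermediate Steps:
R(n) = 501
R(678)/F(-491) = 501/((8*(-491))) = 501/(-3928) = 501*(-1/3928) = -501/3928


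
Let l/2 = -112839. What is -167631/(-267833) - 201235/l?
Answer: 91728002573/60444015774 ≈ 1.5176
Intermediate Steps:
l = -225678 (l = 2*(-112839) = -225678)
-167631/(-267833) - 201235/l = -167631/(-267833) - 201235/(-225678) = -167631*(-1/267833) - 201235*(-1/225678) = 167631/267833 + 201235/225678 = 91728002573/60444015774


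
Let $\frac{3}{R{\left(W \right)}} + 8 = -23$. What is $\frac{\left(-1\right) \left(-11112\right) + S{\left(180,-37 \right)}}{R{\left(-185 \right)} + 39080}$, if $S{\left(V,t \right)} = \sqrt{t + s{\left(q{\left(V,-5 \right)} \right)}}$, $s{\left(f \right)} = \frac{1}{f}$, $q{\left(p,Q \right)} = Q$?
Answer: $\frac{344472}{1211477} + \frac{31 i \sqrt{930}}{6057385} \approx 0.28434 + 0.00015607 i$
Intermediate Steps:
$R{\left(W \right)} = - \frac{3}{31}$ ($R{\left(W \right)} = \frac{3}{-8 - 23} = \frac{3}{-31} = 3 \left(- \frac{1}{31}\right) = - \frac{3}{31}$)
$S{\left(V,t \right)} = \sqrt{- \frac{1}{5} + t}$ ($S{\left(V,t \right)} = \sqrt{t + \frac{1}{-5}} = \sqrt{t - \frac{1}{5}} = \sqrt{- \frac{1}{5} + t}$)
$\frac{\left(-1\right) \left(-11112\right) + S{\left(180,-37 \right)}}{R{\left(-185 \right)} + 39080} = \frac{\left(-1\right) \left(-11112\right) + \frac{\sqrt{-5 + 25 \left(-37\right)}}{5}}{- \frac{3}{31} + 39080} = \frac{11112 + \frac{\sqrt{-5 - 925}}{5}}{\frac{1211477}{31}} = \left(11112 + \frac{\sqrt{-930}}{5}\right) \frac{31}{1211477} = \left(11112 + \frac{i \sqrt{930}}{5}\right) \frac{31}{1211477} = \frac{344472}{1211477} + \frac{31 i \sqrt{930}}{6057385}$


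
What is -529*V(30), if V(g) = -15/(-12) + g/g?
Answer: -4761/4 ≈ -1190.3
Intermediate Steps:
V(g) = 9/4 (V(g) = -15*(-1/12) + 1 = 5/4 + 1 = 9/4)
-529*V(30) = -529*9/4 = -4761/4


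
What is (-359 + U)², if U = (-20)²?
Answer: 1681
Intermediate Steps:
U = 400
(-359 + U)² = (-359 + 400)² = 41² = 1681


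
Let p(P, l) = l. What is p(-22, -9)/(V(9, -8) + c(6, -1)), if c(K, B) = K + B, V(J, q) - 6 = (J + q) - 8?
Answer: -9/4 ≈ -2.2500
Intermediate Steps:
V(J, q) = -2 + J + q (V(J, q) = 6 + ((J + q) - 8) = 6 + (-8 + J + q) = -2 + J + q)
c(K, B) = B + K
p(-22, -9)/(V(9, -8) + c(6, -1)) = -9/((-2 + 9 - 8) + (-1 + 6)) = -9/(-1 + 5) = -9/4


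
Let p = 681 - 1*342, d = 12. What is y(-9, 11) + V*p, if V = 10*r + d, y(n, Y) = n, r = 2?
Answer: 10839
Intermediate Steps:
p = 339 (p = 681 - 342 = 339)
V = 32 (V = 10*2 + 12 = 20 + 12 = 32)
y(-9, 11) + V*p = -9 + 32*339 = -9 + 10848 = 10839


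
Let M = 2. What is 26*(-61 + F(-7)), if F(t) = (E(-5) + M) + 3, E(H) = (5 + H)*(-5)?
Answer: -1456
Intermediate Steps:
E(H) = -25 - 5*H
F(t) = 5 (F(t) = ((-25 - 5*(-5)) + 2) + 3 = ((-25 + 25) + 2) + 3 = (0 + 2) + 3 = 2 + 3 = 5)
26*(-61 + F(-7)) = 26*(-61 + 5) = 26*(-56) = -1456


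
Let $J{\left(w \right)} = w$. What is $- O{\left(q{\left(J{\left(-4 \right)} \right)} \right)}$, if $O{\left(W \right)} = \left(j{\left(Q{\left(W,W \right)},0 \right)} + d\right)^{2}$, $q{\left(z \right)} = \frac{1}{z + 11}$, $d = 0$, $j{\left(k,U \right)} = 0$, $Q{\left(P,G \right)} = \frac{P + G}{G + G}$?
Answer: $0$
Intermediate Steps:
$Q{\left(P,G \right)} = \frac{G + P}{2 G}$
$q{\left(z \right)} = \frac{1}{11 + z}$
$O{\left(W \right)} = 0$ ($O{\left(W \right)} = \left(0 + 0\right)^{2} = 0^{2} = 0$)
$- O{\left(q{\left(J{\left(-4 \right)} \right)} \right)} = \left(-1\right) 0 = 0$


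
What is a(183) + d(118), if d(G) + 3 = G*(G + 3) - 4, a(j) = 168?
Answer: 14439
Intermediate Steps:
d(G) = -7 + G*(3 + G) (d(G) = -3 + (G*(G + 3) - 4) = -3 + (G*(3 + G) - 4) = -3 + (-4 + G*(3 + G)) = -7 + G*(3 + G))
a(183) + d(118) = 168 + (-7 + 118² + 3*118) = 168 + (-7 + 13924 + 354) = 168 + 14271 = 14439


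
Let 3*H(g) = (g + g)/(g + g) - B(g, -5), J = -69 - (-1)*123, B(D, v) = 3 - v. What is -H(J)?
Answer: 7/3 ≈ 2.3333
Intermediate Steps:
J = 54 (J = -69 - 1*(-123) = -69 + 123 = 54)
H(g) = -7/3 (H(g) = ((g + g)/(g + g) - (3 - 1*(-5)))/3 = ((2*g)/((2*g)) - (3 + 5))/3 = ((2*g)*(1/(2*g)) - 1*8)/3 = (1 - 8)/3 = (⅓)*(-7) = -7/3)
-H(J) = -1*(-7/3) = 7/3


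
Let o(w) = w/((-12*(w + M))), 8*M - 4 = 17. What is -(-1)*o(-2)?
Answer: 4/15 ≈ 0.26667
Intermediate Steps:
M = 21/8 (M = ½ + (⅛)*17 = ½ + 17/8 = 21/8 ≈ 2.6250)
o(w) = w/(-63/2 - 12*w) (o(w) = w/((-12*(w + 21/8))) = w/((-12*(21/8 + w))) = w/(-63/2 - 12*w))
-(-1)*o(-2) = -(-1)*(-2*(-2)/(63 + 24*(-2))) = -(-1)*(-2*(-2)/(63 - 48)) = -(-1)*(-2*(-2)/15) = -(-1)*(-2*(-2)*1/15) = -(-1)*4/15 = -1*(-4/15) = 4/15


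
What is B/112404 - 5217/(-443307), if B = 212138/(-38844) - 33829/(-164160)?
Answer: 34485883297391099/2942076009755600640 ≈ 0.011722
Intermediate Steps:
B = -930847789/177128640 (B = 212138*(-1/38844) - 33829*(-1/164160) = -106069/19422 + 33829/164160 = -930847789/177128640 ≈ -5.2552)
B/112404 - 5217/(-443307) = -930847789/177128640/112404 - 5217/(-443307) = -930847789/177128640*1/112404 - 5217*(-1/443307) = -930847789/19909967650560 + 1739/147769 = 34485883297391099/2942076009755600640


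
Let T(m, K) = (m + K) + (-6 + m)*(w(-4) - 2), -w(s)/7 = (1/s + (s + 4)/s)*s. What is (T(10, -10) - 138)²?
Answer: 30276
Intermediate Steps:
w(s) = -7*s*(1/s + (4 + s)/s) (w(s) = -7*(1/s + (s + 4)/s)*s = -7*(1/s + (4 + s)/s)*s = -7*s*(1/s + (4 + s)/s))
T(m, K) = 54 + K - 8*m (T(m, K) = (m + K) + (-6 + m)*((-35 - 7*(-4)) - 2) = (K + m) + (-6 + m)*((-35 + 28) - 2) = (K + m) + (-6 + m)*(-7 - 2) = (K + m) + (-6 + m)*(-9) = (K + m) + (54 - 9*m) = 54 + K - 8*m)
(T(10, -10) - 138)² = ((54 - 10 - 8*10) - 138)² = ((54 - 10 - 80) - 138)² = (-36 - 138)² = (-174)² = 30276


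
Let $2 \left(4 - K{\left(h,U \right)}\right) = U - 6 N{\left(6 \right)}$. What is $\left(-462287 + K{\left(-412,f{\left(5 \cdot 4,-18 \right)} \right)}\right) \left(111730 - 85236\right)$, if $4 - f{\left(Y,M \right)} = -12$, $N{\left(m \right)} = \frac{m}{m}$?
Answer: $-12247858272$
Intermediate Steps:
$N{\left(m \right)} = 1$
$f{\left(Y,M \right)} = 16$ ($f{\left(Y,M \right)} = 4 - -12 = 4 + 12 = 16$)
$K{\left(h,U \right)} = 7 - \frac{U}{2}$ ($K{\left(h,U \right)} = 4 - \frac{U - 6}{2} = 4 - \frac{-6 + U}{2} = 4 - \left(-3 + \frac{U}{2}\right) = 7 - \frac{U}{2}$)
$\left(-462287 + K{\left(-412,f{\left(5 \cdot 4,-18 \right)} \right)}\right) \left(111730 - 85236\right) = \left(-462287 + \left(7 - 8\right)\right) \left(111730 - 85236\right) = \left(-462287 + \left(7 - 8\right)\right) 26494 = \left(-462287 - 1\right) 26494 = \left(-462288\right) 26494 = -12247858272$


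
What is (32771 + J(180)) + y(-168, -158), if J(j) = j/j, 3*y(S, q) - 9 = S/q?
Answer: 2589253/79 ≈ 32775.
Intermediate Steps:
y(S, q) = 3 + S/(3*q) (y(S, q) = 3 + (S/q)/3 = 3 + S/(3*q))
J(j) = 1
(32771 + J(180)) + y(-168, -158) = (32771 + 1) + (3 + (1/3)*(-168)/(-158)) = 32772 + (3 + (1/3)*(-168)*(-1/158)) = 32772 + (3 + 28/79) = 32772 + 265/79 = 2589253/79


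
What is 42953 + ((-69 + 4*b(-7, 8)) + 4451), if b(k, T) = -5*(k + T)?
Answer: 47315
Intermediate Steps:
b(k, T) = -5*T - 5*k (b(k, T) = -5*(T + k) = -5*T - 5*k)
42953 + ((-69 + 4*b(-7, 8)) + 4451) = 42953 + ((-69 + 4*(-5*8 - 5*(-7))) + 4451) = 42953 + ((-69 + 4*(-40 + 35)) + 4451) = 42953 + ((-69 + 4*(-5)) + 4451) = 42953 + ((-69 - 20) + 4451) = 42953 + (-89 + 4451) = 42953 + 4362 = 47315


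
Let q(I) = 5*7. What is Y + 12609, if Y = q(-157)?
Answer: 12644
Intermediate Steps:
q(I) = 35
Y = 35
Y + 12609 = 35 + 12609 = 12644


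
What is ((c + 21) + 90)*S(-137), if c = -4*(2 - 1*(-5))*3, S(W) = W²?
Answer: 506763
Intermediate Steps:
c = -84 (c = -4*(2 + 5)*3 = -4*7*3 = -28*3 = -84)
((c + 21) + 90)*S(-137) = ((-84 + 21) + 90)*(-137)² = (-63 + 90)*18769 = 27*18769 = 506763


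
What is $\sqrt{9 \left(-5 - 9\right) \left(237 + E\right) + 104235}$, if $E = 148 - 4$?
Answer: $\sqrt{56229} \approx 237.13$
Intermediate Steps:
$E = 144$
$\sqrt{9 \left(-5 - 9\right) \left(237 + E\right) + 104235} = \sqrt{9 \left(-5 - 9\right) \left(237 + 144\right) + 104235} = \sqrt{9 \left(-14\right) 381 + 104235} = \sqrt{\left(-126\right) 381 + 104235} = \sqrt{-48006 + 104235} = \sqrt{56229}$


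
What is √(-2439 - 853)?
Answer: 2*I*√823 ≈ 57.376*I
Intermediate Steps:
√(-2439 - 853) = √(-3292) = 2*I*√823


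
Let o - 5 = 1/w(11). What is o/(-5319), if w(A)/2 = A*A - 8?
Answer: -377/400698 ≈ -0.00094086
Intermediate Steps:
w(A) = -16 + 2*A**2 (w(A) = 2*(A*A - 8) = 2*(A**2 - 8) = 2*(-8 + A**2) = -16 + 2*A**2)
o = 1131/226 (o = 5 + 1/(-16 + 2*11**2) = 5 + 1/(-16 + 2*121) = 5 + 1/(-16 + 242) = 5 + 1/226 = 1131/226 ≈ 5.0044)
o/(-5319) = (1131/226)/(-5319) = -1/5319*1131/226 = -377/400698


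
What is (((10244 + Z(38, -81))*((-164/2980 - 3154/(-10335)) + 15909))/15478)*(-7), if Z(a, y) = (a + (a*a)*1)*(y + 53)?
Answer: 206133685146676/916723245 ≈ 2.2486e+5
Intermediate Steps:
Z(a, y) = (53 + y)*(a + a²) (Z(a, y) = (a + a²*1)*(53 + y) = (a + a²)*(53 + y) = (53 + y)*(a + a²))
(((10244 + Z(38, -81))*((-164/2980 - 3154/(-10335)) + 15909))/15478)*(-7) = (((10244 + 38*(53 - 81 + 53*38 + 38*(-81)))*((-164/2980 - 3154/(-10335)) + 15909))/15478)*(-7) = (((10244 + 38*(53 - 81 + 2014 - 3078))*((-164*1/2980 - 3154*(-1/10335)) + 15909))*(1/15478))*(-7) = (((10244 + 38*(-1092))*((-41/745 + 3154/10335) + 15909))*(1/15478))*(-7) = (((10244 - 41496)*(385199/1539915 + 15909))*(1/15478))*(-7) = (-31252*24498892934/1539915*(1/15478))*(-7) = -58895338613336/118455*1/15478*(-7) = -29447669306668/916723245*(-7) = 206133685146676/916723245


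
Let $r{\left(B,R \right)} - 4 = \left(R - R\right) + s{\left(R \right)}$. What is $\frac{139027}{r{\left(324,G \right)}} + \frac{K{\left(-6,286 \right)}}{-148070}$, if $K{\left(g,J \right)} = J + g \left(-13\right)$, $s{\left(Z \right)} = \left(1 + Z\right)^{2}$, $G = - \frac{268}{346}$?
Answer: $\frac{23696546380367}{690444715} \approx 34321.0$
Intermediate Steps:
$G = - \frac{134}{173}$ ($G = \left(-268\right) \frac{1}{346} = - \frac{134}{173} \approx -0.77457$)
$K{\left(g,J \right)} = J - 13 g$
$r{\left(B,R \right)} = 4 + \left(1 + R\right)^{2}$ ($r{\left(B,R \right)} = 4 + \left(\left(R - R\right) + \left(1 + R\right)^{2}\right) = 4 + \left(0 + \left(1 + R\right)^{2}\right) = 4 + \left(1 + R\right)^{2}$)
$\frac{139027}{r{\left(324,G \right)}} + \frac{K{\left(-6,286 \right)}}{-148070} = \frac{139027}{4 + \left(1 - \frac{134}{173}\right)^{2}} + \frac{286 - -78}{-148070} = \frac{139027}{4 + \left(\frac{39}{173}\right)^{2}} + \left(286 + 78\right) \left(- \frac{1}{148070}\right) = \frac{139027}{4 + \frac{1521}{29929}} + 364 \left(- \frac{1}{148070}\right) = \frac{139027}{\frac{121237}{29929}} - \frac{14}{5695} = 139027 \cdot \frac{29929}{121237} - \frac{14}{5695} = \frac{4160939083}{121237} - \frac{14}{5695} = \frac{23696546380367}{690444715}$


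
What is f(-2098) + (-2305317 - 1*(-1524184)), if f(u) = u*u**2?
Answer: -9235346325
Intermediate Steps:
f(u) = u**3
f(-2098) + (-2305317 - 1*(-1524184)) = (-2098)**3 + (-2305317 - 1*(-1524184)) = -9234565192 + (-2305317 + 1524184) = -9234565192 - 781133 = -9235346325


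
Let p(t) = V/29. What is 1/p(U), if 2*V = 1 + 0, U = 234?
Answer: 58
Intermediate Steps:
V = ½ (V = (1 + 0)/2 = (½)*1 = ½ ≈ 0.50000)
p(t) = 1/58 (p(t) = (½)/29 = (1/29)*(½) = 1/58)
1/p(U) = 1/(1/58) = 58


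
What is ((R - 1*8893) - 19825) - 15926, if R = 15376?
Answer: -29268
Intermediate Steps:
((R - 1*8893) - 19825) - 15926 = ((15376 - 1*8893) - 19825) - 15926 = ((15376 - 8893) - 19825) - 15926 = (6483 - 19825) - 15926 = -13342 - 15926 = -29268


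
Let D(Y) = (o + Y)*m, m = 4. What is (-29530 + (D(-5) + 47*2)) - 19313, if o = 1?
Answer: -48765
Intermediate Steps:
D(Y) = 4 + 4*Y (D(Y) = (1 + Y)*4 = 4 + 4*Y)
(-29530 + (D(-5) + 47*2)) - 19313 = (-29530 + ((4 + 4*(-5)) + 47*2)) - 19313 = (-29530 + ((4 - 20) + 94)) - 19313 = (-29530 + (-16 + 94)) - 19313 = (-29530 + 78) - 19313 = -29452 - 19313 = -48765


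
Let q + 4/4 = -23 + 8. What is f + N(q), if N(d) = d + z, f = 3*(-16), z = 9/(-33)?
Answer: -707/11 ≈ -64.273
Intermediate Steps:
q = -16 (q = -1 + (-23 + 8) = -1 - 15 = -16)
z = -3/11 (z = 9*(-1/33) = -3/11 ≈ -0.27273)
f = -48
N(d) = -3/11 + d (N(d) = d - 3/11 = -3/11 + d)
f + N(q) = -48 + (-3/11 - 16) = -48 - 179/11 = -707/11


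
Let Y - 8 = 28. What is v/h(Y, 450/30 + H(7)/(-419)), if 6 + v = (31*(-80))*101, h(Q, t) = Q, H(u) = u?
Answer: -125243/18 ≈ -6957.9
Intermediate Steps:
Y = 36 (Y = 8 + 28 = 36)
v = -250486 (v = -6 + (31*(-80))*101 = -6 - 2480*101 = -6 - 250480 = -250486)
v/h(Y, 450/30 + H(7)/(-419)) = -250486/36 = -250486*1/36 = -125243/18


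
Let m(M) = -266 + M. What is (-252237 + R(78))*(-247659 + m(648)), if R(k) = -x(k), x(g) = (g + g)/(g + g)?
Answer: 62372655926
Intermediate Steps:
x(g) = 1 (x(g) = (2*g)/((2*g)) = (2*g)*(1/(2*g)) = 1)
R(k) = -1 (R(k) = -1*1 = -1)
(-252237 + R(78))*(-247659 + m(648)) = (-252237 - 1)*(-247659 + (-266 + 648)) = -252238*(-247659 + 382) = -252238*(-247277) = 62372655926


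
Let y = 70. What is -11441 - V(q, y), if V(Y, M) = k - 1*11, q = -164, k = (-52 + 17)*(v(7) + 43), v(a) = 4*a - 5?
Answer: -9120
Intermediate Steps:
v(a) = -5 + 4*a
k = -2310 (k = (-52 + 17)*((-5 + 4*7) + 43) = -35*((-5 + 28) + 43) = -35*(23 + 43) = -35*66 = -2310)
V(Y, M) = -2321 (V(Y, M) = -2310 - 1*11 = -2310 - 11 = -2321)
-11441 - V(q, y) = -11441 - 1*(-2321) = -11441 + 2321 = -9120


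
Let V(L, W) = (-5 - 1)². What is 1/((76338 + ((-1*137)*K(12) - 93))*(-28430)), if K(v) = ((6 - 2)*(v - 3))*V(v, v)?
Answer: 1/2880158010 ≈ 3.4720e-10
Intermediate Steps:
V(L, W) = 36 (V(L, W) = (-6)² = 36)
K(v) = -432 + 144*v (K(v) = ((6 - 2)*(v - 3))*36 = (4*(-3 + v))*36 = (-12 + 4*v)*36 = -432 + 144*v)
1/((76338 + ((-1*137)*K(12) - 93))*(-28430)) = 1/((76338 + ((-1*137)*(-432 + 144*12) - 93))*(-28430)) = -1/28430/(76338 + (-137*(-432 + 1728) - 93)) = -1/28430/(76338 + (-137*1296 - 93)) = -1/28430/(76338 + (-177552 - 93)) = -1/28430/(76338 - 177645) = -1/28430/(-101307) = -1/101307*(-1/28430) = 1/2880158010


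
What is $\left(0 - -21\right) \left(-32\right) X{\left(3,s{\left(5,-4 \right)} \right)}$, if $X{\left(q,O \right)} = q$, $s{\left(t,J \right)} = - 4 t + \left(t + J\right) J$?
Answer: $-2016$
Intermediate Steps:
$s{\left(t,J \right)} = - 4 t + J \left(J + t\right)$ ($s{\left(t,J \right)} = - 4 t + \left(J + t\right) J = - 4 t + J \left(J + t\right)$)
$\left(0 - -21\right) \left(-32\right) X{\left(3,s{\left(5,-4 \right)} \right)} = \left(0 - -21\right) \left(-32\right) 3 = \left(0 + 21\right) \left(-32\right) 3 = 21 \left(-32\right) 3 = \left(-672\right) 3 = -2016$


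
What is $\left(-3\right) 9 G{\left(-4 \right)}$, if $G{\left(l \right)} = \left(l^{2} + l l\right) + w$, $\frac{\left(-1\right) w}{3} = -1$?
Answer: $-945$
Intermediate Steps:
$w = 3$ ($w = \left(-3\right) \left(-1\right) = 3$)
$G{\left(l \right)} = 3 + 2 l^{2}$ ($G{\left(l \right)} = \left(l^{2} + l l\right) + 3 = \left(l^{2} + l^{2}\right) + 3 = 2 l^{2} + 3 = 3 + 2 l^{2}$)
$\left(-3\right) 9 G{\left(-4 \right)} = \left(-3\right) 9 \left(3 + 2 \left(-4\right)^{2}\right) = - 27 \left(3 + 2 \cdot 16\right) = - 27 \left(3 + 32\right) = \left(-27\right) 35 = -945$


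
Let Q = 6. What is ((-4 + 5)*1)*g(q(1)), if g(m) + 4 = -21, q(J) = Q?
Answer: -25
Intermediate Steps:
q(J) = 6
g(m) = -25 (g(m) = -4 - 21 = -25)
((-4 + 5)*1)*g(q(1)) = ((-4 + 5)*1)*(-25) = (1*1)*(-25) = 1*(-25) = -25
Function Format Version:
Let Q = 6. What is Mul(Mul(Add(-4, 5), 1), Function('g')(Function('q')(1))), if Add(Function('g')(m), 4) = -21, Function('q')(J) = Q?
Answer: -25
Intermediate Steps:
Function('q')(J) = 6
Function('g')(m) = -25 (Function('g')(m) = Add(-4, -21) = -25)
Mul(Mul(Add(-4, 5), 1), Function('g')(Function('q')(1))) = Mul(Mul(Add(-4, 5), 1), -25) = Mul(Mul(1, 1), -25) = Mul(1, -25) = -25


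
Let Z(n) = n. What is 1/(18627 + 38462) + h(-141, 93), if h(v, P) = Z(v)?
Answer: -8049548/57089 ≈ -141.00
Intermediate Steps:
h(v, P) = v
1/(18627 + 38462) + h(-141, 93) = 1/(18627 + 38462) - 141 = 1/57089 - 141 = -8049548/57089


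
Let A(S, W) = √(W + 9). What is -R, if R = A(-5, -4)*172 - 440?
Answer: 440 - 172*√5 ≈ 55.396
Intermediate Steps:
A(S, W) = √(9 + W)
R = -440 + 172*√5 (R = √(9 - 4)*172 - 440 = √5*172 - 440 = 172*√5 - 440 = -440 + 172*√5 ≈ -55.396)
-R = -(-440 + 172*√5) = 440 - 172*√5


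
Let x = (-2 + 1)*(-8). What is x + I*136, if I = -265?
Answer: -36032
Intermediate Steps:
x = 8 (x = -1*(-8) = 8)
x + I*136 = 8 - 265*136 = 8 - 36040 = -36032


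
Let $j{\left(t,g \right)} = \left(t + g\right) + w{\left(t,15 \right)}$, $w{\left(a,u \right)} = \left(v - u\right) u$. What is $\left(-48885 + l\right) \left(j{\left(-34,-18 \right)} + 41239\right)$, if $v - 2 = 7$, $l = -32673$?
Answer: $-3351789126$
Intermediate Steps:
$v = 9$ ($v = 2 + 7 = 9$)
$w{\left(a,u \right)} = u \left(9 - u\right)$ ($w{\left(a,u \right)} = \left(9 - u\right) u = u \left(9 - u\right)$)
$j{\left(t,g \right)} = -90 + g + t$ ($j{\left(t,g \right)} = \left(t + g\right) + 15 \left(9 - 15\right) = \left(g + t\right) + 15 \left(9 - 15\right) = \left(g + t\right) + 15 \left(-6\right) = \left(g + t\right) - 90 = -90 + g + t$)
$\left(-48885 + l\right) \left(j{\left(-34,-18 \right)} + 41239\right) = \left(-48885 - 32673\right) \left(\left(-90 - 18 - 34\right) + 41239\right) = - 81558 \left(-142 + 41239\right) = \left(-81558\right) 41097 = -3351789126$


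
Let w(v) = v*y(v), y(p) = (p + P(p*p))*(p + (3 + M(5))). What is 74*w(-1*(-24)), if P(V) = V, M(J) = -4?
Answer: 24508800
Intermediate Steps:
y(p) = (-1 + p)*(p + p**2) (y(p) = (p + p*p)*(p + (3 - 4)) = (p + p**2)*(p - 1) = (p + p**2)*(-1 + p) = (-1 + p)*(p + p**2))
w(v) = v*(v**3 - v)
74*w(-1*(-24)) = 74*((-1*(-24))**4 - (-1*(-24))**2) = 74*(24**4 - 1*24**2) = 74*(331776 - 1*576) = 74*(331776 - 576) = 74*331200 = 24508800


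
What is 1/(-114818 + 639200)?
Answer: 1/524382 ≈ 1.9070e-6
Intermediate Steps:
1/(-114818 + 639200) = 1/524382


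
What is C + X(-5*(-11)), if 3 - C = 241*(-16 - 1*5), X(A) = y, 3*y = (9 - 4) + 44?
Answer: 15241/3 ≈ 5080.3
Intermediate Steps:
y = 49/3 (y = ((9 - 4) + 44)/3 = (5 + 44)/3 = (⅓)*49 = 49/3 ≈ 16.333)
X(A) = 49/3
C = 5064 (C = 3 - 241*(-16 - 1*5) = 3 - 241*(-16 - 5) = 3 - 241*(-21) = 3 - 1*(-5061) = 3 + 5061 = 5064)
C + X(-5*(-11)) = 5064 + 49/3 = 15241/3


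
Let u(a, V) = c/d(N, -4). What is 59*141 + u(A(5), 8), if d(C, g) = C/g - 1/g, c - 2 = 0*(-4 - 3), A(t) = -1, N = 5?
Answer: 8317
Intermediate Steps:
c = 2 (c = 2 + 0*(-4 - 3) = 2 + 0*(-7) = 2 + 0 = 2)
d(C, g) = -1/g + C/g
u(a, V) = -2 (u(a, V) = 2/(((-1 + 5)/(-4))) = 2/((-¼*4)) = 2/(-1) = 2*(-1) = -2)
59*141 + u(A(5), 8) = 59*141 - 2 = 8319 - 2 = 8317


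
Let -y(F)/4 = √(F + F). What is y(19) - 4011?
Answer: -4011 - 4*√38 ≈ -4035.7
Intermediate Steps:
y(F) = -4*√2*√F (y(F) = -4*√(F + F) = -4*√2*√F)
y(19) - 4011 = -4*√2*√19 - 4011 = -4*√38 - 4011 = -4011 - 4*√38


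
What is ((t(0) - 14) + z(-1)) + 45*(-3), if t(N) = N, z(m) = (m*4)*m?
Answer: -145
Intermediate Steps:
z(m) = 4*m**2 (z(m) = (4*m)*m = 4*m**2)
((t(0) - 14) + z(-1)) + 45*(-3) = ((0 - 14) + 4*(-1)**2) + 45*(-3) = (-14 + 4*1) - 135 = (-14 + 4) - 135 = -10 - 135 = -145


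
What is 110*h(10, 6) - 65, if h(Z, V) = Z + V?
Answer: 1695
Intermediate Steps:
h(Z, V) = V + Z
110*h(10, 6) - 65 = 110*(6 + 10) - 65 = 110*16 - 65 = 1760 - 65 = 1695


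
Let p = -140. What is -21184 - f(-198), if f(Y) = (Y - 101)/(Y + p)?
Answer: -550807/26 ≈ -21185.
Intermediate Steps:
f(Y) = (-101 + Y)/(-140 + Y) (f(Y) = (Y - 101)/(Y - 140) = (-101 + Y)/(-140 + Y))
-21184 - f(-198) = -21184 - (-101 - 198)/(-140 - 198) = -21184 - (-299)/(-338) = -21184 - (-1)*(-299)/338 = -21184 - 1*23/26 = -21184 - 23/26 = -550807/26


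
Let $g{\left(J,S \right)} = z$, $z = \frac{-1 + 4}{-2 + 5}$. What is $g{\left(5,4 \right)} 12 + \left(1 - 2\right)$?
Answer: $11$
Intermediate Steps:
$z = 1$ ($z = \frac{3}{3} = 3 \cdot \frac{1}{3} = 1$)
$g{\left(J,S \right)} = 1$
$g{\left(5,4 \right)} 12 + \left(1 - 2\right) = 1 \cdot 12 + \left(1 - 2\right) = 12 + \left(1 - 2\right) = 12 - 1 = 11$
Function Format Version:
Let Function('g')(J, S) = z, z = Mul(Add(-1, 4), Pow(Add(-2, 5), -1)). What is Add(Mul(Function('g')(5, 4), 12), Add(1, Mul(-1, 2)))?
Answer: 11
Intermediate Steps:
z = 1 (z = Mul(3, Pow(3, -1)) = Mul(3, Rational(1, 3)) = 1)
Function('g')(J, S) = 1
Add(Mul(Function('g')(5, 4), 12), Add(1, Mul(-1, 2))) = Add(Mul(1, 12), Add(1, Mul(-1, 2))) = Add(12, Add(1, -2)) = Add(12, -1) = 11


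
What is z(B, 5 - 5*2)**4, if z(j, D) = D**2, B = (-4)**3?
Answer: 390625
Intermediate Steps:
B = -64
z(B, 5 - 5*2)**4 = ((5 - 5*2)**2)**4 = ((5 - 10)**2)**4 = ((-5)**2)**4 = 25**4 = 390625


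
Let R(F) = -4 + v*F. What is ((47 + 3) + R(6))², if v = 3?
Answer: 4096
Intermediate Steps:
R(F) = -4 + 3*F
((47 + 3) + R(6))² = ((47 + 3) + (-4 + 3*6))² = (50 + (-4 + 18))² = (50 + 14)² = 64² = 4096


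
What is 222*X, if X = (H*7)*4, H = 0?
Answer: 0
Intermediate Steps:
X = 0 (X = (0*7)*4 = 0*4 = 0)
222*X = 222*0 = 0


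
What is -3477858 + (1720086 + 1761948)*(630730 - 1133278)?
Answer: -1749892700490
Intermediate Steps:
-3477858 + (1720086 + 1761948)*(630730 - 1133278) = -3477858 + 3482034*(-502548) = -3477858 - 1749889222632 = -1749892700490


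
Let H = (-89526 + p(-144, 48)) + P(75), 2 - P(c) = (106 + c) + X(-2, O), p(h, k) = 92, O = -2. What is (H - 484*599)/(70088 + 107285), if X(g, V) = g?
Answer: -379527/177373 ≈ -2.1397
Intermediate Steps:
P(c) = -102 - c (P(c) = 2 - ((106 + c) - 2) = 2 - (104 + c) = 2 + (-104 - c) = -102 - c)
H = -89611 (H = (-89526 + 92) + (-102 - 1*75) = -89434 + (-102 - 75) = -89434 - 177 = -89611)
(H - 484*599)/(70088 + 107285) = (-89611 - 484*599)/(70088 + 107285) = (-89611 - 289916)/177373 = -379527*1/177373 = -379527/177373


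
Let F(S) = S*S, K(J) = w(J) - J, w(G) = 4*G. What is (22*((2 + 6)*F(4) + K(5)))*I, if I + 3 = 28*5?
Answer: 431002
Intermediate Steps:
K(J) = 3*J (K(J) = 4*J - J = 3*J)
F(S) = S²
I = 137 (I = -3 + 28*5 = -3 + 140 = 137)
(22*((2 + 6)*F(4) + K(5)))*I = (22*((2 + 6)*4² + 3*5))*137 = (22*(8*16 + 15))*137 = (22*(128 + 15))*137 = (22*143)*137 = 3146*137 = 431002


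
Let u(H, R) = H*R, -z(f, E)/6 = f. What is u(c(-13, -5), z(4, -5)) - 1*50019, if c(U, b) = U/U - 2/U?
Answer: -650607/13 ≈ -50047.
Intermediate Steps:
z(f, E) = -6*f
c(U, b) = 1 - 2/U
u(c(-13, -5), z(4, -5)) - 1*50019 = ((-2 - 13)/(-13))*(-6*4) - 1*50019 = -1/13*(-15)*(-24) - 50019 = (15/13)*(-24) - 50019 = -360/13 - 50019 = -650607/13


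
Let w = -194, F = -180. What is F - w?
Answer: 14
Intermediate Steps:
F - w = -180 - 1*(-194) = -180 + 194 = 14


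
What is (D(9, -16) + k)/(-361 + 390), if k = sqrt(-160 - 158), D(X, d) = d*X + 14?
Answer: -130/29 + I*sqrt(318)/29 ≈ -4.4828 + 0.61492*I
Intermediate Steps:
D(X, d) = 14 + X*d (D(X, d) = X*d + 14 = 14 + X*d)
k = I*sqrt(318) (k = sqrt(-318) = I*sqrt(318) ≈ 17.833*I)
(D(9, -16) + k)/(-361 + 390) = ((14 + 9*(-16)) + I*sqrt(318))/(-361 + 390) = ((14 - 144) + I*sqrt(318))/29 = (-130 + I*sqrt(318))*(1/29) = -130/29 + I*sqrt(318)/29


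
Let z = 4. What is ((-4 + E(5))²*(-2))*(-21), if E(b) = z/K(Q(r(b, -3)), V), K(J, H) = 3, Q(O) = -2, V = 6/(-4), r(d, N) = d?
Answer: 896/3 ≈ 298.67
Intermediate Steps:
V = -3/2 (V = 6*(-¼) = -3/2 ≈ -1.5000)
E(b) = 4/3
((-4 + E(5))²*(-2))*(-21) = ((-4 + 4/3)²*(-2))*(-21) = ((-8/3)²*(-2))*(-21) = ((64/9)*(-2))*(-21) = -128/9*(-21) = 896/3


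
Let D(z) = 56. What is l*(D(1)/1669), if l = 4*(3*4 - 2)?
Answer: 2240/1669 ≈ 1.3421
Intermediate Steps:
l = 40 (l = 4*(12 - 2) = 4*10 = 40)
l*(D(1)/1669) = 40*(56/1669) = 2240/1669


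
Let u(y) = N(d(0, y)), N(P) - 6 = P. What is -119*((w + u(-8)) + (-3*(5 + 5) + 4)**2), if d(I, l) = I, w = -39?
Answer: -76517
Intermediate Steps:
N(P) = 6 + P
u(y) = 6 (u(y) = 6 + 0 = 6)
-119*((w + u(-8)) + (-3*(5 + 5) + 4)**2) = -119*((-39 + 6) + (-3*(5 + 5) + 4)**2) = -119*(-33 + (-3*10 + 4)**2) = -119*(-33 + (-30 + 4)**2) = -119*(-33 + (-26)**2) = -119*(-33 + 676) = -119*643 = -76517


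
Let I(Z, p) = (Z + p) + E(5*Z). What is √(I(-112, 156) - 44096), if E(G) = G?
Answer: 2*I*√11153 ≈ 211.22*I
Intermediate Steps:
I(Z, p) = p + 6*Z (I(Z, p) = (Z + p) + 5*Z = p + 6*Z)
√(I(-112, 156) - 44096) = √((156 + 6*(-112)) - 44096) = √((156 - 672) - 44096) = √(-516 - 44096) = √(-44612) = 2*I*√11153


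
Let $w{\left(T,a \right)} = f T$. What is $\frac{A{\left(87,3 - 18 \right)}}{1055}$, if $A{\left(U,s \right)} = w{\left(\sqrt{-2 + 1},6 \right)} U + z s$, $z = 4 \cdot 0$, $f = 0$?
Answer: $0$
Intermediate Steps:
$w{\left(T,a \right)} = 0$ ($w{\left(T,a \right)} = 0 T = 0$)
$z = 0$
$A{\left(U,s \right)} = 0$ ($A{\left(U,s \right)} = 0 U + 0 s = 0 + 0 = 0$)
$\frac{A{\left(87,3 - 18 \right)}}{1055} = \frac{0}{1055} = 0 \cdot \frac{1}{1055} = 0$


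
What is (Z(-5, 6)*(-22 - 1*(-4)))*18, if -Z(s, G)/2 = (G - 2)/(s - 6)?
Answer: -2592/11 ≈ -235.64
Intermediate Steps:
Z(s, G) = -2*(-2 + G)/(-6 + s) (Z(s, G) = -2*(G - 2)/(s - 6) = -2*(-2 + G)/(-6 + s))
(Z(-5, 6)*(-22 - 1*(-4)))*18 = ((2*(2 - 1*6)/(-6 - 5))*(-22 - 1*(-4)))*18 = ((2*(2 - 6)/(-11))*(-22 + 4))*18 = ((2*(-1/11)*(-4))*(-18))*18 = ((8/11)*(-18))*18 = -144/11*18 = -2592/11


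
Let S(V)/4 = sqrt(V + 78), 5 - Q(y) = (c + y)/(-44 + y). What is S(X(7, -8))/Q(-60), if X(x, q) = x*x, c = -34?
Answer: 208*sqrt(127)/213 ≈ 11.005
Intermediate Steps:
X(x, q) = x**2
Q(y) = 5 - (-34 + y)/(-44 + y)
S(V) = 4*sqrt(78 + V) (S(V) = 4*sqrt(V + 78) = 4*sqrt(78 + V))
S(X(7, -8))/Q(-60) = (4*sqrt(78 + 7**2))/((2*(-93 + 2*(-60))/(-44 - 60))) = (4*sqrt(78 + 49))/((2*(-93 - 120)/(-104))) = (4*sqrt(127))/((2*(-1/104)*(-213))) = (4*sqrt(127))/(213/52) = (4*sqrt(127))*(52/213) = 208*sqrt(127)/213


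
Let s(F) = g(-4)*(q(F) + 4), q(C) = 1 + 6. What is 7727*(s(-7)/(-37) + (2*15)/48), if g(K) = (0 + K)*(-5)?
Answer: -12170025/296 ≈ -41115.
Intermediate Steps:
g(K) = -5*K (g(K) = K*(-5) = -5*K)
q(C) = 7
s(F) = 220 (s(F) = (-5*(-4))*(7 + 4) = 20*11 = 220)
7727*(s(-7)/(-37) + (2*15)/48) = 7727*(220/(-37) + (2*15)/48) = 7727*(220*(-1/37) + 30*(1/48)) = 7727*(-220/37 + 5/8) = 7727*(-1575/296) = -12170025/296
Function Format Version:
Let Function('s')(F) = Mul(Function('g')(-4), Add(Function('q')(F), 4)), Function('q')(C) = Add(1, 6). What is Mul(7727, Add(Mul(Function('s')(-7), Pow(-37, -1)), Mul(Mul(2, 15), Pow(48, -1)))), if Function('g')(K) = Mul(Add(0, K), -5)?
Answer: Rational(-12170025, 296) ≈ -41115.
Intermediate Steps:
Function('g')(K) = Mul(-5, K) (Function('g')(K) = Mul(K, -5) = Mul(-5, K))
Function('q')(C) = 7
Function('s')(F) = 220 (Function('s')(F) = Mul(Mul(-5, -4), Add(7, 4)) = Mul(20, 11) = 220)
Mul(7727, Add(Mul(Function('s')(-7), Pow(-37, -1)), Mul(Mul(2, 15), Pow(48, -1)))) = Mul(7727, Add(Mul(220, Pow(-37, -1)), Mul(Mul(2, 15), Pow(48, -1)))) = Mul(7727, Add(Mul(220, Rational(-1, 37)), Mul(30, Rational(1, 48)))) = Mul(7727, Add(Rational(-220, 37), Rational(5, 8))) = Mul(7727, Rational(-1575, 296)) = Rational(-12170025, 296)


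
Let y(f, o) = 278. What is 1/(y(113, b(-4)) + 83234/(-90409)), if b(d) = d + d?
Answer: 90409/25050468 ≈ 0.0036091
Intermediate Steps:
b(d) = 2*d
1/(y(113, b(-4)) + 83234/(-90409)) = 1/(278 + 83234/(-90409)) = 1/(278 + 83234*(-1/90409)) = 1/(278 - 83234/90409) = 1/(25050468/90409) = 90409/25050468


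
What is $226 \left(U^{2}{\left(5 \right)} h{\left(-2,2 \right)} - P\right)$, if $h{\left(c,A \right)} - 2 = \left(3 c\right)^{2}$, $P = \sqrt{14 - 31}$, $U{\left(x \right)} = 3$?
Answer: $77292 - 226 i \sqrt{17} \approx 77292.0 - 931.82 i$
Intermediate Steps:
$P = i \sqrt{17}$ ($P = \sqrt{-17} = i \sqrt{17} \approx 4.1231 i$)
$h{\left(c,A \right)} = 2 + 9 c^{2}$ ($h{\left(c,A \right)} = 2 + \left(3 c\right)^{2} = 2 + 9 c^{2}$)
$226 \left(U^{2}{\left(5 \right)} h{\left(-2,2 \right)} - P\right) = 226 \left(3^{2} \left(2 + 9 \left(-2\right)^{2}\right) - i \sqrt{17}\right) = 226 \left(9 \left(2 + 9 \cdot 4\right) - i \sqrt{17}\right) = 226 \left(9 \left(2 + 36\right) - i \sqrt{17}\right) = 226 \left(9 \cdot 38 - i \sqrt{17}\right) = 226 \left(342 - i \sqrt{17}\right) = 77292 - 226 i \sqrt{17}$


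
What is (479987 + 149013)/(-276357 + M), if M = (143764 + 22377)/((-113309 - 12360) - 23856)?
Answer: -47025612500/20661223283 ≈ -2.2760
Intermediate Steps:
M = -166141/149525 (M = 166141/(-125669 - 23856) = 166141/(-149525) = 166141*(-1/149525) = -166141/149525 ≈ -1.1111)
(479987 + 149013)/(-276357 + M) = (479987 + 149013)/(-276357 - 166141/149525) = 629000/(-41322446566/149525) = 629000*(-149525/41322446566) = -47025612500/20661223283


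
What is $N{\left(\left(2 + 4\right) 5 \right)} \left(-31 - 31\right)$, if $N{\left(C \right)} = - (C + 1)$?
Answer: $1922$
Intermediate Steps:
$N{\left(C \right)} = -1 - C$ ($N{\left(C \right)} = - (1 + C) = -1 - C$)
$N{\left(\left(2 + 4\right) 5 \right)} \left(-31 - 31\right) = \left(-1 - \left(2 + 4\right) 5\right) \left(-31 - 31\right) = \left(-1 - 6 \cdot 5\right) \left(-31 - 31\right) = \left(-1 - 30\right) \left(-62\right) = \left(-31\right) \left(-62\right) = 1922$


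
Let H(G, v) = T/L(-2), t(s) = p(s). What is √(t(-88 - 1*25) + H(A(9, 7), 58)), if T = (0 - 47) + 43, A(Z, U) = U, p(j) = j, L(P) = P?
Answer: I*√111 ≈ 10.536*I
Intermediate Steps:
t(s) = s
T = -4 (T = -47 + 43 = -4)
H(G, v) = 2 (H(G, v) = -4/(-2) = -4*(-½) = 2)
√(t(-88 - 1*25) + H(A(9, 7), 58)) = √((-88 - 1*25) + 2) = √((-88 - 25) + 2) = √(-113 + 2) = √(-111) = I*√111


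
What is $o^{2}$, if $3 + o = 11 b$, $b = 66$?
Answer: $522729$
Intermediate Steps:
$o = 723$ ($o = -3 + 11 \cdot 66 = -3 + 726 = 723$)
$o^{2} = 723^{2} = 522729$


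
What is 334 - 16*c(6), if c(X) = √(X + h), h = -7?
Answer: 334 - 16*I ≈ 334.0 - 16.0*I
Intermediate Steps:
c(X) = √(-7 + X) (c(X) = √(X - 7) = √(-7 + X))
334 - 16*c(6) = 334 - 16*√(-7 + 6) = 334 - 16*I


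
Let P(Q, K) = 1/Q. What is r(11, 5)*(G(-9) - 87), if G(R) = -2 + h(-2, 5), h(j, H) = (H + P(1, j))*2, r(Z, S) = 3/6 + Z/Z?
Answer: -231/2 ≈ -115.50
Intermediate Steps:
r(Z, S) = 3/2 (r(Z, S) = 3*(⅙) + 1 = ½ + 1 = 3/2)
h(j, H) = 2 + 2*H (h(j, H) = (H + 1/1)*2 = (H + 1)*2 = (1 + H)*2 = 2 + 2*H)
G(R) = 10 (G(R) = -2 + (2 + 2*5) = -2 + (2 + 10) = -2 + 12 = 10)
r(11, 5)*(G(-9) - 87) = 3*(10 - 87)/2 = (3/2)*(-77) = -231/2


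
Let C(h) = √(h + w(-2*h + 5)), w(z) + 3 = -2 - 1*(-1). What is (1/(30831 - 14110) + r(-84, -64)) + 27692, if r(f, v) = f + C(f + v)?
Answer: 461633369/16721 + 2*I*√38 ≈ 27608.0 + 12.329*I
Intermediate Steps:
w(z) = -4 (w(z) = -3 + (-2 - 1*(-1)) = -3 + (-2 + 1) = -3 - 1 = -4)
C(h) = √(-4 + h) (C(h) = √(h - 4) = √(-4 + h))
r(f, v) = f + √(-4 + f + v) (r(f, v) = f + √(-4 + (f + v)) = f + √(-4 + f + v))
(1/(30831 - 14110) + r(-84, -64)) + 27692 = (1/(30831 - 14110) + (-84 + √(-4 - 84 - 64))) + 27692 = (1/16721 + (-84 + √(-152))) + 27692 = (1/16721 + (-84 + 2*I*√38)) + 27692 = (-1404563/16721 + 2*I*√38) + 27692 = 461633369/16721 + 2*I*√38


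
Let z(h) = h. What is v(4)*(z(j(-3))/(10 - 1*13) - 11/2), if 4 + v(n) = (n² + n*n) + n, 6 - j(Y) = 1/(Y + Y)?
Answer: -2176/9 ≈ -241.78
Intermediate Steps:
j(Y) = 6 - 1/(2*Y) (j(Y) = 6 - 1/(Y + Y) = 6 - 1/(2*Y))
v(n) = -4 + n + 2*n² (v(n) = -4 + ((n² + n*n) + n) = -4 + ((n² + n²) + n) = -4 + (2*n² + n) = -4 + (n + 2*n²) = -4 + n + 2*n²)
v(4)*(z(j(-3))/(10 - 1*13) - 11/2) = (-4 + 4 + 2*4²)*((6 - ½/(-3))/(10 - 1*13) - 11/2) = (-4 + 4 + 2*16)*((6 - ½*(-⅓))/(10 - 13) - 11*½) = (-4 + 4 + 32)*((6 + ⅙)/(-3) - 11/2) = 32*((37/6)*(-⅓) - 11/2) = 32*(-37/18 - 11/2) = 32*(-68/9) = -2176/9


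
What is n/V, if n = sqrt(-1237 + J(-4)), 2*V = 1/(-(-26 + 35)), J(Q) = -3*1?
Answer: -36*I*sqrt(310) ≈ -633.85*I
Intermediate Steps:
J(Q) = -3
V = -1/18 (V = 1/(2*((-(-26 + 35)))) = 1/(2*((-1*9))) = (1/2)/(-9) = (1/2)*(-1/9) = -1/18 ≈ -0.055556)
n = 2*I*sqrt(310) (n = sqrt(-1237 - 3) = sqrt(-1240) = 2*I*sqrt(310) ≈ 35.214*I)
n/V = (2*I*sqrt(310))/(-1/18) = (2*I*sqrt(310))*(-18) = -36*I*sqrt(310)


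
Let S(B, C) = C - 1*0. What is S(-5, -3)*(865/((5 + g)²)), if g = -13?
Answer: -2595/64 ≈ -40.547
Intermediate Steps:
S(B, C) = C (S(B, C) = C + 0 = C)
S(-5, -3)*(865/((5 + g)²)) = -2595/((5 - 13)²) = -2595/((-8)²) = -2595/64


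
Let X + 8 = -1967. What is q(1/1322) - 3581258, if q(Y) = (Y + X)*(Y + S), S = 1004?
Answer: -9724391193733/1747684 ≈ -5.5642e+6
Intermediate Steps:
X = -1975 (X = -8 - 1967 = -1975)
q(Y) = (-1975 + Y)*(1004 + Y) (q(Y) = (Y - 1975)*(Y + 1004) = (-1975 + Y)*(1004 + Y))
q(1/1322) - 3581258 = (-1982900 + (1/1322)² - 971/1322) - 3581258 = (-1982900 + (1/1322)² - 971*1/1322) - 3581258 = (-1982900 + 1/1747684 - 971/1322) - 3581258 = -3465483887261/1747684 - 3581258 = -9724391193733/1747684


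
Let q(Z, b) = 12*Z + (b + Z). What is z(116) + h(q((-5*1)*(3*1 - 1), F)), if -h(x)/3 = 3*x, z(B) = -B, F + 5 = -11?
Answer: 1198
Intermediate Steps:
F = -16 (F = -5 - 11 = -16)
q(Z, b) = b + 13*Z (q(Z, b) = 12*Z + (Z + b) = b + 13*Z)
h(x) = -9*x
z(116) + h(q((-5*1)*(3*1 - 1), F)) = -1*116 - 9*(-16 + 13*((-5*1)*(3*1 - 1))) = -116 - 9*(-16 + 13*(-5*(3 - 1))) = -116 - 9*(-16 + 13*(-5*2)) = -116 - 9*(-16 + 13*(-10)) = -116 - 9*(-16 - 130) = -116 - 9*(-146) = -116 + 1314 = 1198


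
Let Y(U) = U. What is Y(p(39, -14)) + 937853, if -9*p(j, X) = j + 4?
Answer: 8440634/9 ≈ 9.3785e+5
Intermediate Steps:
p(j, X) = -4/9 - j/9 (p(j, X) = -(j + 4)/9 = -(4 + j)/9 = -4/9 - j/9)
Y(p(39, -14)) + 937853 = (-4/9 - ⅑*39) + 937853 = (-4/9 - 13/3) + 937853 = -43/9 + 937853 = 8440634/9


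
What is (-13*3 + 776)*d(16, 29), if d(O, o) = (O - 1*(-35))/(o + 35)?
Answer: 37587/64 ≈ 587.30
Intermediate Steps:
d(O, o) = (35 + O)/(35 + o) (d(O, o) = (O + 35)/(35 + o) = (35 + O)/(35 + o))
(-13*3 + 776)*d(16, 29) = (-13*3 + 776)*((35 + 16)/(35 + 29)) = (-39 + 776)*(51/64) = 737*((1/64)*51) = 737*(51/64) = 37587/64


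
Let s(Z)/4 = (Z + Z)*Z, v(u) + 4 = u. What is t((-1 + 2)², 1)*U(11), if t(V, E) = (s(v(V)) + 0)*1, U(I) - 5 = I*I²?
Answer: 96192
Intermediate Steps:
v(u) = -4 + u
s(Z) = 8*Z² (s(Z) = 4*((Z + Z)*Z) = 4*((2*Z)*Z) = 4*(2*Z²) = 8*Z²)
U(I) = 5 + I³ (U(I) = 5 + I*I² = 5 + I³)
t(V, E) = 8*(-4 + V)² (t(V, E) = (8*(-4 + V)² + 0)*1 = (8*(-4 + V)²)*1 = 8*(-4 + V)²)
t((-1 + 2)², 1)*U(11) = (8*(-4 + (-1 + 2)²)²)*(5 + 11³) = (8*(-4 + 1²)²)*(5 + 1331) = (8*(-4 + 1)²)*1336 = (8*(-3)²)*1336 = (8*9)*1336 = 72*1336 = 96192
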